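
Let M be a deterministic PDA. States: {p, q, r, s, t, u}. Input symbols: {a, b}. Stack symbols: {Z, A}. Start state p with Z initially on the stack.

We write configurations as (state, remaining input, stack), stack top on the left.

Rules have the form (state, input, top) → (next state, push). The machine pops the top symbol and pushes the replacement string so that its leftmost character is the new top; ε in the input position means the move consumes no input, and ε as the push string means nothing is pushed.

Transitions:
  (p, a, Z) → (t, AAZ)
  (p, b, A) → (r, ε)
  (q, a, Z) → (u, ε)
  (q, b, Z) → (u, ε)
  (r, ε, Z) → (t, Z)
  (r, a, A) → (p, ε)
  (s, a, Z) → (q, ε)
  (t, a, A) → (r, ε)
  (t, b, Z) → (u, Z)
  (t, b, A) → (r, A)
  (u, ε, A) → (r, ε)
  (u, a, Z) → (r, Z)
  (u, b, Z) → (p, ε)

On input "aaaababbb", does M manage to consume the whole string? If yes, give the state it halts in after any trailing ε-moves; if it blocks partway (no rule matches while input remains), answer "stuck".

p

(p, aaaababbb, Z) ⊢ (t, aaababbb, AAZ) ⊢ (r, aababbb, AZ) ⊢ (p, ababbb, Z) ⊢ (t, babbb, AAZ) ⊢ (r, abbb, AAZ) ⊢ (p, bbb, AZ) ⊢ (r, bb, Z) ⊢ (t, bb, Z) ⊢ (u, b, Z) ⊢ (p, ε, ε)
All input consumed; M is in state p.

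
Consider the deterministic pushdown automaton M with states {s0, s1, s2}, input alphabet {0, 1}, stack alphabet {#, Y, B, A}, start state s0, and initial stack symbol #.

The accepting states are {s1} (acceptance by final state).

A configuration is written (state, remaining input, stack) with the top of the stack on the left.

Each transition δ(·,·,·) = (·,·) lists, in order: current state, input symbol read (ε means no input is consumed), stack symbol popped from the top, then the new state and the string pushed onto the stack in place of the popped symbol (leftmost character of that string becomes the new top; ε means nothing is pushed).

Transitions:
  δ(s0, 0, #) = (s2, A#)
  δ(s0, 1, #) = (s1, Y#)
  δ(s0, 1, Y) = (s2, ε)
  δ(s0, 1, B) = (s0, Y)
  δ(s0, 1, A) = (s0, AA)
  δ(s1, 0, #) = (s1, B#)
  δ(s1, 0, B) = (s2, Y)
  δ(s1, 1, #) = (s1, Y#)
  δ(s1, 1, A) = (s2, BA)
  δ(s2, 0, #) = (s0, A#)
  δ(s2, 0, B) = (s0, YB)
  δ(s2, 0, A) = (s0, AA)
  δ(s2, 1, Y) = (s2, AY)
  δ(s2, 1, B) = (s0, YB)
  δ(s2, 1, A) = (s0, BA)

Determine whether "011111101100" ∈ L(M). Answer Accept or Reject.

Reject

(s0, 011111101100, #)
  read 0, top #: go to s2, push A# → (s2, 11111101100, A#)
  read 1, top A: go to s0, push BA → (s0, 1111101100, BA#)
  read 1, top B: go to s0, push Y → (s0, 111101100, YA#)
  read 1, top Y: go to s2, push ε → (s2, 11101100, A#)
  read 1, top A: go to s0, push BA → (s0, 1101100, BA#)
  read 1, top B: go to s0, push Y → (s0, 101100, YA#)
  read 1, top Y: go to s2, push ε → (s2, 01100, A#)
  read 0, top A: go to s0, push AA → (s0, 1100, AA#)
  read 1, top A: go to s0, push AA → (s0, 100, AAA#)
  read 1, top A: go to s0, push AA → (s0, 00, AAAA#)
No transition applies at (s0, 00, AAAA#); input not fully consumed.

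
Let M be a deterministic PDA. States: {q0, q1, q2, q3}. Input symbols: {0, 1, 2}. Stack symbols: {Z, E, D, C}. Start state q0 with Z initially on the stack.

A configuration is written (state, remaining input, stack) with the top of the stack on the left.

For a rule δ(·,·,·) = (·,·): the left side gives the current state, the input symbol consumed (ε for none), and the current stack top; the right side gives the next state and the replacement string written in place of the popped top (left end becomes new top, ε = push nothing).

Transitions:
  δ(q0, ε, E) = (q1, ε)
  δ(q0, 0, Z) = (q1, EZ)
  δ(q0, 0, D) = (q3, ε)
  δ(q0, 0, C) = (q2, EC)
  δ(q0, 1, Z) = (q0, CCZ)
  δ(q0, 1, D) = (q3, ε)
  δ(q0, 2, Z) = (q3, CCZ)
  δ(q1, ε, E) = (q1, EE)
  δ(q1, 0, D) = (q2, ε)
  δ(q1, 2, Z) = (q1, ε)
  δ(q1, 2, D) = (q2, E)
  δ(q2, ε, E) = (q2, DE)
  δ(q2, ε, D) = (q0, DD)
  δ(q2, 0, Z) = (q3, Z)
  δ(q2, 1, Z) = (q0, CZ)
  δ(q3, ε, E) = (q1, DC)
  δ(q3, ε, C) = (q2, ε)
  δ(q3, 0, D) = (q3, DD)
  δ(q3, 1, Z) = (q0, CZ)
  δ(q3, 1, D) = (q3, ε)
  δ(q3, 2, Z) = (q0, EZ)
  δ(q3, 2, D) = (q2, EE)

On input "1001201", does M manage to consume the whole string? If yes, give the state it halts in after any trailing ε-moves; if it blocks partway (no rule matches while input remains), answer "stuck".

q1

(q0, 1001201, Z)
  read 1, top Z: go to q0, push CCZ → (q0, 001201, CCZ)
  read 0, top C: go to q2, push EC → (q2, 01201, ECCZ)
  ε-move, top E: go to q2, push DE → (q2, 01201, DECCZ)
  ε-move, top D: go to q0, push DD → (q0, 01201, DDECCZ)
  read 0, top D: go to q3, push ε → (q3, 1201, DECCZ)
  read 1, top D: go to q3, push ε → (q3, 201, ECCZ)
  ε-move, top E: go to q1, push DC → (q1, 201, DCCCZ)
  read 2, top D: go to q2, push E → (q2, 01, ECCCZ)
  ε-move, top E: go to q2, push DE → (q2, 01, DECCCZ)
  ε-move, top D: go to q0, push DD → (q0, 01, DDECCCZ)
  read 0, top D: go to q3, push ε → (q3, 1, DECCCZ)
  read 1, top D: go to q3, push ε → (q3, ε, ECCCZ)
  ε-move, top E: go to q1, push DC → (q1, ε, DCCCCZ)
All input consumed; M is in state q1.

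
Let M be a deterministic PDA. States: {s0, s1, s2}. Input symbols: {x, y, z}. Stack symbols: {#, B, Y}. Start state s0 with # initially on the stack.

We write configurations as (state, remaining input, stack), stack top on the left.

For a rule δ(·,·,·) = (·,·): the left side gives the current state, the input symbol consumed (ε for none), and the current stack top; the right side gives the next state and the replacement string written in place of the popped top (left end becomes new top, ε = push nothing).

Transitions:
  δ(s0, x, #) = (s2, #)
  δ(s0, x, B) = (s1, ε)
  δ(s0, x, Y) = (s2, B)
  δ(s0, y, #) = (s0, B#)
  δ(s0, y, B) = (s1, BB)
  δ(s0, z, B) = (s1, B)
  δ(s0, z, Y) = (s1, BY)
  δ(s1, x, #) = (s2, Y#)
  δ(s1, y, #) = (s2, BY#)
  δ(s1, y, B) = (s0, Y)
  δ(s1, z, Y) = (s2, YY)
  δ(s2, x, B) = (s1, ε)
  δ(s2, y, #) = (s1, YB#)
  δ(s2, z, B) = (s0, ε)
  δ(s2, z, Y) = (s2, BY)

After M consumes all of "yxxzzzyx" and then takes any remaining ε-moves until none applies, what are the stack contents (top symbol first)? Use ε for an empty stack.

BY#

(s0, yxxzzzyx, #)
  read y, top #: go to s0, push B# → (s0, xxzzzyx, B#)
  read x, top B: go to s1, push ε → (s1, xzzzyx, #)
  read x, top #: go to s2, push Y# → (s2, zzzyx, Y#)
  read z, top Y: go to s2, push BY → (s2, zzyx, BY#)
  read z, top B: go to s0, push ε → (s0, zyx, Y#)
  read z, top Y: go to s1, push BY → (s1, yx, BY#)
  read y, top B: go to s0, push Y → (s0, x, YY#)
  read x, top Y: go to s2, push B → (s2, ε, BY#)
All input consumed in state s2 with stack BY#.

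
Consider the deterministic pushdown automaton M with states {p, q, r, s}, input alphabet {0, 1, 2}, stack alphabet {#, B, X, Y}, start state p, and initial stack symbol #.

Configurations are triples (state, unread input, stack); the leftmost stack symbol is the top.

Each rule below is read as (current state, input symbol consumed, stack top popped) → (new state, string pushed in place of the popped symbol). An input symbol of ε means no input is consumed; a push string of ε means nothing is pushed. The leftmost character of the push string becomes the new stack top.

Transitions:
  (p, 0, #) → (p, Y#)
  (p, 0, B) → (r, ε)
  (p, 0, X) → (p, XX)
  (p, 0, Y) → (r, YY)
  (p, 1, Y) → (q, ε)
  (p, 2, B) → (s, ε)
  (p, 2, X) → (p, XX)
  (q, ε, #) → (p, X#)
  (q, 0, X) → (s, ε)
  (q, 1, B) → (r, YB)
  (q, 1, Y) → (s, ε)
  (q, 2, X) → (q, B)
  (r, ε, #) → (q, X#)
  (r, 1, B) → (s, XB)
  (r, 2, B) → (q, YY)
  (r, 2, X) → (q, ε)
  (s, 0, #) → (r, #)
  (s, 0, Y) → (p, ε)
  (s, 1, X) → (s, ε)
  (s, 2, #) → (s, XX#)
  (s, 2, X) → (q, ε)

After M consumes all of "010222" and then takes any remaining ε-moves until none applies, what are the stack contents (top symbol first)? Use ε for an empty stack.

XXXXX#

(p, 010222, #)
  read 0, top #: go to p, push Y# → (p, 10222, Y#)
  read 1, top Y: go to q, push ε → (q, 0222, #)
  ε-move, top #: go to p, push X# → (p, 0222, X#)
  read 0, top X: go to p, push XX → (p, 222, XX#)
  read 2, top X: go to p, push XX → (p, 22, XXX#)
  read 2, top X: go to p, push XX → (p, 2, XXXX#)
  read 2, top X: go to p, push XX → (p, ε, XXXXX#)
All input consumed in state p with stack XXXXX#.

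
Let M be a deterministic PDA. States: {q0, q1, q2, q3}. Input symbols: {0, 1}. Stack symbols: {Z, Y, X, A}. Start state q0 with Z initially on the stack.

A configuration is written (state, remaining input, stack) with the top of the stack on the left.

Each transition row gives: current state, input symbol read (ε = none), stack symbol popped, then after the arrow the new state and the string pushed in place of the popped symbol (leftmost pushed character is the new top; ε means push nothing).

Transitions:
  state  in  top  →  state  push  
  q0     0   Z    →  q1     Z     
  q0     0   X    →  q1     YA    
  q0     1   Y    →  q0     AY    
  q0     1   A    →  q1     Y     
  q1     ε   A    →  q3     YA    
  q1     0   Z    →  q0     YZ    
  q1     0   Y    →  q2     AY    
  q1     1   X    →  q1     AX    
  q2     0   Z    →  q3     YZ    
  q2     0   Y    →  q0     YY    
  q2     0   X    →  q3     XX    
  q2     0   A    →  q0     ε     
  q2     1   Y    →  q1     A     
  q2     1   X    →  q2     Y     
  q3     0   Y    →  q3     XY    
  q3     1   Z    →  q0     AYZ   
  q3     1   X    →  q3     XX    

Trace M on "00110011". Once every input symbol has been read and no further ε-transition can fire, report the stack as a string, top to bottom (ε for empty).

YYYZ

(q0, 00110011, Z) ⊢ (q1, 0110011, Z) ⊢ (q0, 110011, YZ) ⊢ (q0, 10011, AYZ) ⊢ (q1, 0011, YYZ) ⊢ (q2, 011, AYYZ) ⊢ (q0, 11, YYZ) ⊢ (q0, 1, AYYZ) ⊢ (q1, ε, YYYZ)
All input consumed in state q1 with stack YYYZ.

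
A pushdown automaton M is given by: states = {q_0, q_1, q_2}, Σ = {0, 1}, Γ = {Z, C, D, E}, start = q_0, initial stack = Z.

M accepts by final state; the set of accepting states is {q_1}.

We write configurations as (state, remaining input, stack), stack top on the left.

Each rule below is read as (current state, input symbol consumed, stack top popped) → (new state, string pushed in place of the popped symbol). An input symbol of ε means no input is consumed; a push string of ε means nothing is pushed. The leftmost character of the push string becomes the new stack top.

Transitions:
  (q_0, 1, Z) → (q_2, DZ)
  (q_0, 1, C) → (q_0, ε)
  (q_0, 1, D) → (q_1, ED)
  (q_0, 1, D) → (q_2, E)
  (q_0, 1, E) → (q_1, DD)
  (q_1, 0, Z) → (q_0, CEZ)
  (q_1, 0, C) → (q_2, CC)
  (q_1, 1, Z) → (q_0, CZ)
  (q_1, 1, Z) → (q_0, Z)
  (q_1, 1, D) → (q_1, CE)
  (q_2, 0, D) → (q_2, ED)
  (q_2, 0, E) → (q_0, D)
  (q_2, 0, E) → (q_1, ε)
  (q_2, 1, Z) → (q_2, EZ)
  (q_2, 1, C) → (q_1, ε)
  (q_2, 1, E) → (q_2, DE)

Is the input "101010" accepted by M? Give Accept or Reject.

Reject

No computation consumes all input and reaches a final state.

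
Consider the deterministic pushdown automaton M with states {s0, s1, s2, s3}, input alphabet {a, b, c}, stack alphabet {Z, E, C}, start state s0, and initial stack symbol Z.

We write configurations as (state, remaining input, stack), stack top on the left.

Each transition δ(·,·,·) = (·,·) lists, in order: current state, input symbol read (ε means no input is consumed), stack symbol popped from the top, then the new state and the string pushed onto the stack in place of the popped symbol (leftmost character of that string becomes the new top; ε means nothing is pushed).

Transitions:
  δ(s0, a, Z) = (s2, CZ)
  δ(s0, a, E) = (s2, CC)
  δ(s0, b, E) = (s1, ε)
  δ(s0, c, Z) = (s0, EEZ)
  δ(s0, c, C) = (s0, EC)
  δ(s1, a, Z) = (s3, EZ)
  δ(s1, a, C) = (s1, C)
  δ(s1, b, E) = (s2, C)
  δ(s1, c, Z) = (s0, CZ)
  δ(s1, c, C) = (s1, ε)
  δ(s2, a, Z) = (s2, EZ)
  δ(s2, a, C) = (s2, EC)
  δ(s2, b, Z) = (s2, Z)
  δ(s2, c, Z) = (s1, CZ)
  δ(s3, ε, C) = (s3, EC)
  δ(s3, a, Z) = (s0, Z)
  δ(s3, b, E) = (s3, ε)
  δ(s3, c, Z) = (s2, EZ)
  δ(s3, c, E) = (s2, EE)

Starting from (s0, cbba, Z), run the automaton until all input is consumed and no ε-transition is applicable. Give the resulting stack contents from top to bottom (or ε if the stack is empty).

ECZ

(s0, cbba, Z)
  read c, top Z: go to s0, push EEZ → (s0, bba, EEZ)
  read b, top E: go to s1, push ε → (s1, ba, EZ)
  read b, top E: go to s2, push C → (s2, a, CZ)
  read a, top C: go to s2, push EC → (s2, ε, ECZ)
All input consumed in state s2 with stack ECZ.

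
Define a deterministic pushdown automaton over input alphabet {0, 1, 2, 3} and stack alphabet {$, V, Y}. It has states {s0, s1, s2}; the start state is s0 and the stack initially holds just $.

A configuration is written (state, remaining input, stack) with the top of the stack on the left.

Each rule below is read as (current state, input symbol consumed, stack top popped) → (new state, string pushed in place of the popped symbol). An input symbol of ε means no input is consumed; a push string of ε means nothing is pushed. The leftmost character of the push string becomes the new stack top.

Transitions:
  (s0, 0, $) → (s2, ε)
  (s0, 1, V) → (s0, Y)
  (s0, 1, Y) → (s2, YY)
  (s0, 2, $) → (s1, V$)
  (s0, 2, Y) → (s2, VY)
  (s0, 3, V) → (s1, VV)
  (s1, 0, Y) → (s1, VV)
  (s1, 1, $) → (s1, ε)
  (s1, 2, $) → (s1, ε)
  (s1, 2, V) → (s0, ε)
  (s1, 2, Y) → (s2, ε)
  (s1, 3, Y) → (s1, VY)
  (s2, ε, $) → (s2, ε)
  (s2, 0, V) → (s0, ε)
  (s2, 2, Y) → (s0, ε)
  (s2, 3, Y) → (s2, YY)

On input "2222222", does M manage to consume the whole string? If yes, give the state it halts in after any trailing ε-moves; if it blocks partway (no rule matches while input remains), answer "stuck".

s1

(s0, 2222222, $)
  read 2, top $: go to s1, push V$ → (s1, 222222, V$)
  read 2, top V: go to s0, push ε → (s0, 22222, $)
  read 2, top $: go to s1, push V$ → (s1, 2222, V$)
  read 2, top V: go to s0, push ε → (s0, 222, $)
  read 2, top $: go to s1, push V$ → (s1, 22, V$)
  read 2, top V: go to s0, push ε → (s0, 2, $)
  read 2, top $: go to s1, push V$ → (s1, ε, V$)
All input consumed; M is in state s1.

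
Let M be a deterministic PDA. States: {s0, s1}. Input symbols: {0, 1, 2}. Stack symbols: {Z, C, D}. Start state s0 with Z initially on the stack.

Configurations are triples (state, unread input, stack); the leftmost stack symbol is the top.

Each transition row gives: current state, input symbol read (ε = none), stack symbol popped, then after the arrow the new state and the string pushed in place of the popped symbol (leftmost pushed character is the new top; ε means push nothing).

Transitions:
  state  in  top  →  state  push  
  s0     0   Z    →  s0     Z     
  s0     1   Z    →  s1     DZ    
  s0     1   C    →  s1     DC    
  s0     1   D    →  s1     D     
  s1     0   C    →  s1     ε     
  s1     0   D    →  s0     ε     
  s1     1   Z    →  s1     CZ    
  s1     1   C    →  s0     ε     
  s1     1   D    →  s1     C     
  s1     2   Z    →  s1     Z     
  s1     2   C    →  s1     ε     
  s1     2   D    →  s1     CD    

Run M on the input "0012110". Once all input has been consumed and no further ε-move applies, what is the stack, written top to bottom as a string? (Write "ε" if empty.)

(s0, 0012110, Z) ⊢ (s0, 012110, Z) ⊢ (s0, 12110, Z) ⊢ (s1, 2110, DZ) ⊢ (s1, 110, CDZ) ⊢ (s0, 10, DZ) ⊢ (s1, 0, DZ) ⊢ (s0, ε, Z)
All input consumed in state s0 with stack Z.

Z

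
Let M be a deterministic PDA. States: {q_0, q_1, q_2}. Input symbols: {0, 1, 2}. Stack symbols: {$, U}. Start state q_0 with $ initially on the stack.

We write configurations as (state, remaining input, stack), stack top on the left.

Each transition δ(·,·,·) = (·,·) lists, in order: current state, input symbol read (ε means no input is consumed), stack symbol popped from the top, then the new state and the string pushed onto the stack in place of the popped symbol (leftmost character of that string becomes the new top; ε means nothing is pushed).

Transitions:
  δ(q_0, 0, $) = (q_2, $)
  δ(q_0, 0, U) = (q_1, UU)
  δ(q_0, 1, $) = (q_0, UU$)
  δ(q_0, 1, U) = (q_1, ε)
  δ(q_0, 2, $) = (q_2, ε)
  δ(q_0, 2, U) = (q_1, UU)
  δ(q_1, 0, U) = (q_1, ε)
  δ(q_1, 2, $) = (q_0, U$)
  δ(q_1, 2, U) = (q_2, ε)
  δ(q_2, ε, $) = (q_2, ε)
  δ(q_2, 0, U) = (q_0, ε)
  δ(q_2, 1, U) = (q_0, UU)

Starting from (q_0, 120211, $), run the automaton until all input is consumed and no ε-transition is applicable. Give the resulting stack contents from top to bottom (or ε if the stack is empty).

(q_0, 120211, $)
  read 1, top $: go to q_0, push UU$ → (q_0, 20211, UU$)
  read 2, top U: go to q_1, push UU → (q_1, 0211, UUU$)
  read 0, top U: go to q_1, push ε → (q_1, 211, UU$)
  read 2, top U: go to q_2, push ε → (q_2, 11, U$)
  read 1, top U: go to q_0, push UU → (q_0, 1, UU$)
  read 1, top U: go to q_1, push ε → (q_1, ε, U$)
All input consumed in state q_1 with stack U$.

U$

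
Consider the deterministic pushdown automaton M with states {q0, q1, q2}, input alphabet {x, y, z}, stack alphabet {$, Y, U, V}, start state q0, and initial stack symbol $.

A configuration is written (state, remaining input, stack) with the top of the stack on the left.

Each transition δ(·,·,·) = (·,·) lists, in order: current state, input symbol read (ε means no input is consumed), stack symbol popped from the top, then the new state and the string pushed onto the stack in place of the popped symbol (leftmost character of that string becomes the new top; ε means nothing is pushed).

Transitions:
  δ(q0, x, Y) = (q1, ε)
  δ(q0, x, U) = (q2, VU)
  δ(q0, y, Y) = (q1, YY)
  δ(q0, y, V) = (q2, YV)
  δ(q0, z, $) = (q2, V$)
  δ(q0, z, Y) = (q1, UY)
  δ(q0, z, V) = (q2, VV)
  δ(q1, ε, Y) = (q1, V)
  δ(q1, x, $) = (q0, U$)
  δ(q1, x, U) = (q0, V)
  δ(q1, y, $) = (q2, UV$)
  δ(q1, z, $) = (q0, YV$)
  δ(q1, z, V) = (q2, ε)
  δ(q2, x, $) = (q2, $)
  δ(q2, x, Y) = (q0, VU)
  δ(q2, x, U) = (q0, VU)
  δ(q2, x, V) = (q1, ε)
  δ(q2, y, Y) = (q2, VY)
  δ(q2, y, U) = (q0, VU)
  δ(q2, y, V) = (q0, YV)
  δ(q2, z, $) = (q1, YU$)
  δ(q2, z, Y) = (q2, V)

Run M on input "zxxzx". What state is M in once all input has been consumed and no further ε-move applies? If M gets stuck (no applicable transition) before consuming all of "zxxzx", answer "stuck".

(q0, zxxzx, $)
  read z, top $: go to q2, push V$ → (q2, xxzx, V$)
  read x, top V: go to q1, push ε → (q1, xzx, $)
  read x, top $: go to q0, push U$ → (q0, zx, U$)
No transition for (q0, z, top U); M blocks with input zx remaining.

stuck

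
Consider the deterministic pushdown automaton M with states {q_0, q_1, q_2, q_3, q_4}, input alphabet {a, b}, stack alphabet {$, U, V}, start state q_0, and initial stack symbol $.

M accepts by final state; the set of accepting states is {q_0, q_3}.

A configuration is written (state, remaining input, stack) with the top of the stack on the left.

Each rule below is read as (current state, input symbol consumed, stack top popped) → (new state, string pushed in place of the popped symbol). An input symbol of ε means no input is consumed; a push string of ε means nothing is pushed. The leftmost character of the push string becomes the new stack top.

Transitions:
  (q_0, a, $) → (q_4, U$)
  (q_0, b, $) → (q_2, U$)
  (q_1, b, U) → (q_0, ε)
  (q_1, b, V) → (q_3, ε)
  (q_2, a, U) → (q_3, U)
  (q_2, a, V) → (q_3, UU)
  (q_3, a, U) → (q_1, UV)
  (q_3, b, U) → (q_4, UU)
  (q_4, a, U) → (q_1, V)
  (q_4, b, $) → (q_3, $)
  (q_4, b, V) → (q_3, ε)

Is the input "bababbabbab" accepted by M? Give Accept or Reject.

(q_0, bababbabbab, $)
  read b, top $: go to q_2, push U$ → (q_2, ababbabbab, U$)
  read a, top U: go to q_3, push U → (q_3, babbabbab, U$)
  read b, top U: go to q_4, push UU → (q_4, abbabbab, UU$)
  read a, top U: go to q_1, push V → (q_1, bbabbab, VU$)
  read b, top V: go to q_3, push ε → (q_3, babbab, U$)
  read b, top U: go to q_4, push UU → (q_4, abbab, UU$)
  read a, top U: go to q_1, push V → (q_1, bbab, VU$)
  read b, top V: go to q_3, push ε → (q_3, bab, U$)
  read b, top U: go to q_4, push UU → (q_4, ab, UU$)
  read a, top U: go to q_1, push V → (q_1, b, VU$)
  read b, top V: go to q_3, push ε → (q_3, ε, U$)
All input consumed; state q_3 ∈ F.

Accept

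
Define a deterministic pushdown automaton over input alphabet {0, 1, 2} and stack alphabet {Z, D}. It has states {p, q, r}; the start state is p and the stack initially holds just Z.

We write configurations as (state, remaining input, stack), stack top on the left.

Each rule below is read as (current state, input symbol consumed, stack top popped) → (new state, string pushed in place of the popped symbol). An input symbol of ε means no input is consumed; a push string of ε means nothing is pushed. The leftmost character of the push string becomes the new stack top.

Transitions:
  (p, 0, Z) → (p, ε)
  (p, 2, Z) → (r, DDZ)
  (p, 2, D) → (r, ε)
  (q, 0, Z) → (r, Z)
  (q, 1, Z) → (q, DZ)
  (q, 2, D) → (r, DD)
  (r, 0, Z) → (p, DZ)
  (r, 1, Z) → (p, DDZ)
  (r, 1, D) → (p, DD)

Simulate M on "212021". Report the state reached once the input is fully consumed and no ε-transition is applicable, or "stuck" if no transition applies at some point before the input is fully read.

(p, 212021, Z)
  read 2, top Z: go to r, push DDZ → (r, 12021, DDZ)
  read 1, top D: go to p, push DD → (p, 2021, DDDZ)
  read 2, top D: go to r, push ε → (r, 021, DDZ)
No transition for (r, 0, top D); M blocks with input 021 remaining.

stuck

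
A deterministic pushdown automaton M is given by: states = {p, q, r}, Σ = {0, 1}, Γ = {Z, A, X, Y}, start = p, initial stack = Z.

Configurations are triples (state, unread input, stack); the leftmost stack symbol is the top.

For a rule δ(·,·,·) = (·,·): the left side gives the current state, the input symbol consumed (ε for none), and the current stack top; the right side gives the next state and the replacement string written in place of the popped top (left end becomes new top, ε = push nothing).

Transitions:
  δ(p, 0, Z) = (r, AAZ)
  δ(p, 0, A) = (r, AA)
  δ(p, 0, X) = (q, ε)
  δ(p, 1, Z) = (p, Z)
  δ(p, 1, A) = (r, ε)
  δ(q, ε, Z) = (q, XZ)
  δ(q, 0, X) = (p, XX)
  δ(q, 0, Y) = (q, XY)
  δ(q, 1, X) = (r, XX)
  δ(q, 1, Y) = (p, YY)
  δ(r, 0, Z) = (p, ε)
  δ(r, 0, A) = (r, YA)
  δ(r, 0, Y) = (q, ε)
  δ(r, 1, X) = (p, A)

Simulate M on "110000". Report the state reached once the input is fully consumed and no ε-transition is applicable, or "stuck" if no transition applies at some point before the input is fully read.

(p, 110000, Z) ⊢ (p, 10000, Z) ⊢ (p, 0000, Z) ⊢ (r, 000, AAZ) ⊢ (r, 00, YAAZ) ⊢ (q, 0, AAZ)
No transition for (q, 0, top A); M blocks with input 0 remaining.

stuck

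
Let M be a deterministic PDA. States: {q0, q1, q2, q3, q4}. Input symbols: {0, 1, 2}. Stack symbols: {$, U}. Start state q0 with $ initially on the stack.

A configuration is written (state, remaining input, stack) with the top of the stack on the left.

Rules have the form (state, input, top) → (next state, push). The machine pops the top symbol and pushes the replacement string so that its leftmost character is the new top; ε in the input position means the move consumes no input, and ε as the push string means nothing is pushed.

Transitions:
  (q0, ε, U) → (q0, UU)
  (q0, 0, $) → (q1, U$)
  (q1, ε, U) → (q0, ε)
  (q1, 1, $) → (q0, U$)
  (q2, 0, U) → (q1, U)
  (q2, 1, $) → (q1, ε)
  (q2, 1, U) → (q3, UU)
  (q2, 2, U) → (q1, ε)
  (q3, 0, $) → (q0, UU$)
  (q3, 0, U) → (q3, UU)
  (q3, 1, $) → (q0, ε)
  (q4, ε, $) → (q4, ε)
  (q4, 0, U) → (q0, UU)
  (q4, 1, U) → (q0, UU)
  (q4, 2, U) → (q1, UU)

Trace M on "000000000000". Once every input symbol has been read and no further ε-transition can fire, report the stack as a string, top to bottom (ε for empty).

(q0, 000000000000, $)
  read 0, top $: go to q1, push U$ → (q1, 00000000000, U$)
  ε-move, top U: go to q0, push ε → (q0, 00000000000, $)
  read 0, top $: go to q1, push U$ → (q1, 0000000000, U$)
  ε-move, top U: go to q0, push ε → (q0, 0000000000, $)
  read 0, top $: go to q1, push U$ → (q1, 000000000, U$)
  ε-move, top U: go to q0, push ε → (q0, 000000000, $)
  read 0, top $: go to q1, push U$ → (q1, 00000000, U$)
  ε-move, top U: go to q0, push ε → (q0, 00000000, $)
  read 0, top $: go to q1, push U$ → (q1, 0000000, U$)
  ε-move, top U: go to q0, push ε → (q0, 0000000, $)
  read 0, top $: go to q1, push U$ → (q1, 000000, U$)
  ε-move, top U: go to q0, push ε → (q0, 000000, $)
  read 0, top $: go to q1, push U$ → (q1, 00000, U$)
  ε-move, top U: go to q0, push ε → (q0, 00000, $)
  read 0, top $: go to q1, push U$ → (q1, 0000, U$)
  ε-move, top U: go to q0, push ε → (q0, 0000, $)
  read 0, top $: go to q1, push U$ → (q1, 000, U$)
  ε-move, top U: go to q0, push ε → (q0, 000, $)
  read 0, top $: go to q1, push U$ → (q1, 00, U$)
  ε-move, top U: go to q0, push ε → (q0, 00, $)
  read 0, top $: go to q1, push U$ → (q1, 0, U$)
  ε-move, top U: go to q0, push ε → (q0, 0, $)
  read 0, top $: go to q1, push U$ → (q1, ε, U$)
  ε-move, top U: go to q0, push ε → (q0, ε, $)
All input consumed in state q0 with stack $.

$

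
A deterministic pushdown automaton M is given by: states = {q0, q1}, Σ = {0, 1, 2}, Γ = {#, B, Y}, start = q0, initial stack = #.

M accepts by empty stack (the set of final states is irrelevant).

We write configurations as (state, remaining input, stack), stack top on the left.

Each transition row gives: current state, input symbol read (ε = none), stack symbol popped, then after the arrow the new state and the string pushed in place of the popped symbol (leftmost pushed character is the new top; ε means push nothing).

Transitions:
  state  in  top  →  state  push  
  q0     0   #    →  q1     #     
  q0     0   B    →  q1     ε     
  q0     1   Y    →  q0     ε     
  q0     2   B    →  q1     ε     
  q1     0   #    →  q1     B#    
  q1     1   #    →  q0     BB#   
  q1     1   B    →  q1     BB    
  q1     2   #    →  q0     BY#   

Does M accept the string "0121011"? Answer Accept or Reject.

Reject

(q0, 0121011, #)
  read 0, top #: go to q1, push # → (q1, 121011, #)
  read 1, top #: go to q0, push BB# → (q0, 21011, BB#)
  read 2, top B: go to q1, push ε → (q1, 1011, B#)
  read 1, top B: go to q1, push BB → (q1, 011, BB#)
No transition applies at (q1, 011, BB#); input not fully consumed.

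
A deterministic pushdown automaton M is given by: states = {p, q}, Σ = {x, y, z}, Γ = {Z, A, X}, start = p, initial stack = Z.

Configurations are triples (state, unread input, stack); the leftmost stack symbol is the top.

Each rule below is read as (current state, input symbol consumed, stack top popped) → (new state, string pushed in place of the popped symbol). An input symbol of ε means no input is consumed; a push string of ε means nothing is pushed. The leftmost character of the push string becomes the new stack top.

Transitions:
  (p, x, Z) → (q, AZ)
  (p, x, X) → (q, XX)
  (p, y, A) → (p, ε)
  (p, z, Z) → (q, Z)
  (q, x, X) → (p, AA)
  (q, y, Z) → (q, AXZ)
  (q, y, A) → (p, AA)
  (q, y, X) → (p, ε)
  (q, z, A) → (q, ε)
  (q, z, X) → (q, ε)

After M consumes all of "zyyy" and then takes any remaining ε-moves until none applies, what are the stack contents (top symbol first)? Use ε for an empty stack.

(p, zyyy, Z)
  read z, top Z: go to q, push Z → (q, yyy, Z)
  read y, top Z: go to q, push AXZ → (q, yy, AXZ)
  read y, top A: go to p, push AA → (p, y, AAXZ)
  read y, top A: go to p, push ε → (p, ε, AXZ)
All input consumed in state p with stack AXZ.

AXZ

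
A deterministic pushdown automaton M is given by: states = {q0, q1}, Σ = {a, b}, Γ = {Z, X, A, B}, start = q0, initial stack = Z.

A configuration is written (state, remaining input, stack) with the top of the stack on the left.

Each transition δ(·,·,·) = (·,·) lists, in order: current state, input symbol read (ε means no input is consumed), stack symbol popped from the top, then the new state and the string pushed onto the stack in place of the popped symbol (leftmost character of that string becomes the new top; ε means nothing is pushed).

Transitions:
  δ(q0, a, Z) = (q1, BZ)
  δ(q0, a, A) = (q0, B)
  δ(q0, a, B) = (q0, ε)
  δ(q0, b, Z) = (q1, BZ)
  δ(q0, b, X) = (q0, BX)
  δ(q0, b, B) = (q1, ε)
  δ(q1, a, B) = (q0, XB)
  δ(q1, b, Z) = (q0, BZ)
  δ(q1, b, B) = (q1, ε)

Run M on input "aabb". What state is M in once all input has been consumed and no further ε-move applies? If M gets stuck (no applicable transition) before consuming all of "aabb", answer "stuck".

q1

(q0, aabb, Z)
  read a, top Z: go to q1, push BZ → (q1, abb, BZ)
  read a, top B: go to q0, push XB → (q0, bb, XBZ)
  read b, top X: go to q0, push BX → (q0, b, BXBZ)
  read b, top B: go to q1, push ε → (q1, ε, XBZ)
All input consumed; M is in state q1.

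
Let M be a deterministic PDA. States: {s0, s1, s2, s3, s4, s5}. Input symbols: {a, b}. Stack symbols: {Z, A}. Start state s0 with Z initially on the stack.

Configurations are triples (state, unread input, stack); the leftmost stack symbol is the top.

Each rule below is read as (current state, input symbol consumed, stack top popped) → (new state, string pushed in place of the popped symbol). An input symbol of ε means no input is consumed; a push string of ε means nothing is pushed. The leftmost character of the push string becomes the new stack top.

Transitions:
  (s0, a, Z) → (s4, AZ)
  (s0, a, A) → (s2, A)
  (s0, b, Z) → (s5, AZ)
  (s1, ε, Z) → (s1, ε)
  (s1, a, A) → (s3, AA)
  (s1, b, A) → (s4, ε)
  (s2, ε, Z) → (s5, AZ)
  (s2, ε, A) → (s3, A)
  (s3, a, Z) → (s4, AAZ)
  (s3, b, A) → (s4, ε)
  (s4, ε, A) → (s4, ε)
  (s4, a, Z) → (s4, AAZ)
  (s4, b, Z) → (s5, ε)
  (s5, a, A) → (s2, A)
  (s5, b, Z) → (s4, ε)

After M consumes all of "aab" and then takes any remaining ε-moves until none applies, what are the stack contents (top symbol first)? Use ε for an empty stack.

ε

(s0, aab, Z)
  read a, top Z: go to s4, push AZ → (s4, ab, AZ)
  ε-move, top A: go to s4, push ε → (s4, ab, Z)
  read a, top Z: go to s4, push AAZ → (s4, b, AAZ)
  ε-move, top A: go to s4, push ε → (s4, b, AZ)
  ε-move, top A: go to s4, push ε → (s4, b, Z)
  read b, top Z: go to s5, push ε → (s5, ε, ε)
All input consumed in state s5 with stack ε.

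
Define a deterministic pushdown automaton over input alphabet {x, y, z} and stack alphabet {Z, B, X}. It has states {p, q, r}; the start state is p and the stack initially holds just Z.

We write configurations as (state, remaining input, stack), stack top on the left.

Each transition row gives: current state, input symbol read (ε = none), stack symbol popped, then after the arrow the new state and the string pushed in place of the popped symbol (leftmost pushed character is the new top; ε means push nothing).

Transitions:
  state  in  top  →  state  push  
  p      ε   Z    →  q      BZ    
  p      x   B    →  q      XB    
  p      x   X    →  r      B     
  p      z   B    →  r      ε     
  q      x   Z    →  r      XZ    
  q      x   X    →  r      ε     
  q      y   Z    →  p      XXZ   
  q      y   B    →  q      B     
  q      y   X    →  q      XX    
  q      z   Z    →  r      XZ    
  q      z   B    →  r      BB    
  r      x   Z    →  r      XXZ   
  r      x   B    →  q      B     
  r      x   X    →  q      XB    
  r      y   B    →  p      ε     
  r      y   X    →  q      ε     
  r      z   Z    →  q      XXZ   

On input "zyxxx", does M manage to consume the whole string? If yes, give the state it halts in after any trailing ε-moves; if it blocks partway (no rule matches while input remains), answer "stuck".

(p, zyxxx, Z)
  ε-move, top Z: go to q, push BZ → (q, zyxxx, BZ)
  read z, top B: go to r, push BB → (r, yxxx, BBZ)
  read y, top B: go to p, push ε → (p, xxx, BZ)
  read x, top B: go to q, push XB → (q, xx, XBZ)
  read x, top X: go to r, push ε → (r, x, BZ)
  read x, top B: go to q, push B → (q, ε, BZ)
All input consumed; M is in state q.

q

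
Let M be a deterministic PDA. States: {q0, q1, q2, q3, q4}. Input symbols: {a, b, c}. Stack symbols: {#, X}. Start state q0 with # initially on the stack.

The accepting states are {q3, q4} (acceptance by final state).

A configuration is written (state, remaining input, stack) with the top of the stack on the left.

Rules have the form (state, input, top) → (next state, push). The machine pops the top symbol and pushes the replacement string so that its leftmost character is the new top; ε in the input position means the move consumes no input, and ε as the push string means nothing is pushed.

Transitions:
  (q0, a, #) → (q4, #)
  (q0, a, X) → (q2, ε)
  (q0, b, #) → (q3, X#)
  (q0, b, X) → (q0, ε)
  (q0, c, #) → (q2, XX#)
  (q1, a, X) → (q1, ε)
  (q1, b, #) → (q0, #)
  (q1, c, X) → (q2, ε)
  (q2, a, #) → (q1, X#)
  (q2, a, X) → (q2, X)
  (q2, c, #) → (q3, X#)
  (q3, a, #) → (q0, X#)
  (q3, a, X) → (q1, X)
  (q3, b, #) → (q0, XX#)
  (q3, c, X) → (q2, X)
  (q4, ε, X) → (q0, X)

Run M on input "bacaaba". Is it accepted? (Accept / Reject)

(q0, bacaaba, #) ⊢ (q3, acaaba, X#) ⊢ (q1, caaba, X#) ⊢ (q2, aaba, #) ⊢ (q1, aba, X#) ⊢ (q1, ba, #) ⊢ (q0, a, #) ⊢ (q4, ε, #)
All input consumed; state q4 ∈ F.

Accept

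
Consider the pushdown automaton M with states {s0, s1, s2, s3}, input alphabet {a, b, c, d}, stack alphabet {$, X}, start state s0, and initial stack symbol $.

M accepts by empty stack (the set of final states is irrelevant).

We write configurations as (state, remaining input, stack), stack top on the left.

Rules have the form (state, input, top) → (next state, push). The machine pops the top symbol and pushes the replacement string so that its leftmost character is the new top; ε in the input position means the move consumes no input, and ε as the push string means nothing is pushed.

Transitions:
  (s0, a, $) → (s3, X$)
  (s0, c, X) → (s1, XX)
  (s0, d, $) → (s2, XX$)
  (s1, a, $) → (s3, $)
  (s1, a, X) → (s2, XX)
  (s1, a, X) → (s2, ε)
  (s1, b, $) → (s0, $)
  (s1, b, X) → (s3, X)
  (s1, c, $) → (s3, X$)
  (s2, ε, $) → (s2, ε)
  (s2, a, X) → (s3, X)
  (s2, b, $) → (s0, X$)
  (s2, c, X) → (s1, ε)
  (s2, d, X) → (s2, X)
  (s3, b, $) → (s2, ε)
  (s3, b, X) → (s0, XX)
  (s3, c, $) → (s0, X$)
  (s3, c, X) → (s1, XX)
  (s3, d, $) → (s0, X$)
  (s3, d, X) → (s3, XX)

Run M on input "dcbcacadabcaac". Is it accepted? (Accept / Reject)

Reject

No computation consumes all input and empties the stack.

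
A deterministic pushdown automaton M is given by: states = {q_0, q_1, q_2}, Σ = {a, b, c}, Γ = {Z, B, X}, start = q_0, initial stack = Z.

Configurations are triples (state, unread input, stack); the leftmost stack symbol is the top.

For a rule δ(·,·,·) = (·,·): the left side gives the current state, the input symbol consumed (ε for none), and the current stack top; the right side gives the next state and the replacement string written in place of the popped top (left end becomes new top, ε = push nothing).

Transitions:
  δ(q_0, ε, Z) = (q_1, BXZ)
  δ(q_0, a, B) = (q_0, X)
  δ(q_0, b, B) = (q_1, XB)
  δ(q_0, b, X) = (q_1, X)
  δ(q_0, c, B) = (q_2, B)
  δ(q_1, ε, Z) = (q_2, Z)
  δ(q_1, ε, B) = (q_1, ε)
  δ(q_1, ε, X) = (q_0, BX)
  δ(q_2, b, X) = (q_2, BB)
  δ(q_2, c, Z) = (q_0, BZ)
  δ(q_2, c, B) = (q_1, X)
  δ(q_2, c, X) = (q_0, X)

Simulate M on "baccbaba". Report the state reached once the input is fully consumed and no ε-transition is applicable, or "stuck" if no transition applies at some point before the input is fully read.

stuck

(q_0, baccbaba, Z) ⊢ (q_1, baccbaba, BXZ) ⊢ (q_1, baccbaba, XZ) ⊢ (q_0, baccbaba, BXZ) ⊢ (q_1, accbaba, XBXZ) ⊢ (q_0, accbaba, BXBXZ) ⊢ (q_0, ccbaba, XXBXZ)
No transition for (q_0, c, top X); M blocks with input ccbaba remaining.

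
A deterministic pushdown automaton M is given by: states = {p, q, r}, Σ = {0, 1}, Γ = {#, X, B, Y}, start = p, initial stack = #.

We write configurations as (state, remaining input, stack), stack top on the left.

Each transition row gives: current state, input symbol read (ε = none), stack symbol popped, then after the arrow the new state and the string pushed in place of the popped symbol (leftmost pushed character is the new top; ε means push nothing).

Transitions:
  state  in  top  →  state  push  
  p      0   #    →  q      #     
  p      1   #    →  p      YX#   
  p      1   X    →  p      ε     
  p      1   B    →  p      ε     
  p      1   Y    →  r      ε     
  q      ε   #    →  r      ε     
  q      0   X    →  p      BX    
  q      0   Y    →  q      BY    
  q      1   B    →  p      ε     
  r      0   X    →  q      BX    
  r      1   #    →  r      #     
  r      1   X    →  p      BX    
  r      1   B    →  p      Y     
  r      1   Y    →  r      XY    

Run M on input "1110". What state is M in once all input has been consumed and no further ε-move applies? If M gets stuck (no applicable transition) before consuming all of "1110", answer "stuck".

(p, 1110, #)
  read 1, top #: go to p, push YX# → (p, 110, YX#)
  read 1, top Y: go to r, push ε → (r, 10, X#)
  read 1, top X: go to p, push BX → (p, 0, BX#)
No transition for (p, 0, top B); M blocks with input 0 remaining.

stuck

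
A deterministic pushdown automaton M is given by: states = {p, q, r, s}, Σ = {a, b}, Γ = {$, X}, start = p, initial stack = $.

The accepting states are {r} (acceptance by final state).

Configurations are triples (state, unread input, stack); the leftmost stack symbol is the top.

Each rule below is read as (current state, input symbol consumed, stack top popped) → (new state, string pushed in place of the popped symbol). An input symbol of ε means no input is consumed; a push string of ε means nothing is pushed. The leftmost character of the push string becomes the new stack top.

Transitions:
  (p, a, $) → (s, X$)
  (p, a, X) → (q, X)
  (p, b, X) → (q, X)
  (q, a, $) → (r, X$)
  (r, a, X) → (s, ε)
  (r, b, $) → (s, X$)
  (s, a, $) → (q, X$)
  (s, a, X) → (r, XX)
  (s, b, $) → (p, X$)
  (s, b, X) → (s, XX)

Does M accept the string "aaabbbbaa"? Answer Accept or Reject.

Reject

(p, aaabbbbaa, $)
  read a, top $: go to s, push X$ → (s, aabbbbaa, X$)
  read a, top X: go to r, push XX → (r, abbbbaa, XX$)
  read a, top X: go to s, push ε → (s, bbbbaa, X$)
  read b, top X: go to s, push XX → (s, bbbaa, XX$)
  read b, top X: go to s, push XX → (s, bbaa, XXX$)
  read b, top X: go to s, push XX → (s, baa, XXXX$)
  read b, top X: go to s, push XX → (s, aa, XXXXX$)
  read a, top X: go to r, push XX → (r, a, XXXXXX$)
  read a, top X: go to s, push ε → (s, ε, XXXXX$)
All input consumed; state s ∉ F and no further ε-move applies.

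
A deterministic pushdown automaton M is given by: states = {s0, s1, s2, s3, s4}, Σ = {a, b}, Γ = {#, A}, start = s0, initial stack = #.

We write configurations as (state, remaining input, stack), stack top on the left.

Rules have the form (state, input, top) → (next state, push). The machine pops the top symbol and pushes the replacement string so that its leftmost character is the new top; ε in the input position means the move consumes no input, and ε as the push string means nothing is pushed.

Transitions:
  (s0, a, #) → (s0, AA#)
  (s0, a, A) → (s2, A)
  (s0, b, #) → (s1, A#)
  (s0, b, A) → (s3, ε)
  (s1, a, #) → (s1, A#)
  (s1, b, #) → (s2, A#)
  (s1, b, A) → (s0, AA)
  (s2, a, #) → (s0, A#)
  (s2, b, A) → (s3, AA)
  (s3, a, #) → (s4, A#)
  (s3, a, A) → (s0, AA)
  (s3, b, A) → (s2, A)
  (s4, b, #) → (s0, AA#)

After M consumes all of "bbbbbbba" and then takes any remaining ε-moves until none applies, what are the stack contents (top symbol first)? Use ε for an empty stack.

AAAA#

(s0, bbbbbbba, #)
  read b, top #: go to s1, push A# → (s1, bbbbbba, A#)
  read b, top A: go to s0, push AA → (s0, bbbbba, AA#)
  read b, top A: go to s3, push ε → (s3, bbbba, A#)
  read b, top A: go to s2, push A → (s2, bbba, A#)
  read b, top A: go to s3, push AA → (s3, bba, AA#)
  read b, top A: go to s2, push A → (s2, ba, AA#)
  read b, top A: go to s3, push AA → (s3, a, AAA#)
  read a, top A: go to s0, push AA → (s0, ε, AAAA#)
All input consumed in state s0 with stack AAAA#.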